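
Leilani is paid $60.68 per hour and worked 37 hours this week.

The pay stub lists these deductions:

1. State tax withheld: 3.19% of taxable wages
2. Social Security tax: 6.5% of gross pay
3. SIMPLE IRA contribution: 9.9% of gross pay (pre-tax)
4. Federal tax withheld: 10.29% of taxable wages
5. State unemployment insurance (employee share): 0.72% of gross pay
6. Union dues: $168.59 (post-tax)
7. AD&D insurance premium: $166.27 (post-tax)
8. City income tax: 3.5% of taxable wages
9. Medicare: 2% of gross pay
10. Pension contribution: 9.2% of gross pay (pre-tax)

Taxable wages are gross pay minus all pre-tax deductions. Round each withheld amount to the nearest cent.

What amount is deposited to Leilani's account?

$966.06

Gross pay: 37 × $60.68 = $2,245.16
Pension contribution: $2,245.16 × 0.092 = $206.55
SIMPLE IRA contribution: $2,245.16 × 0.099 = $222.27
Pre-tax total = $206.55 + $222.27 = $428.82
Taxable wages = $2,245.16 − $428.82 = $1,816.34
Federal tax withheld: $1,816.34 × 0.1029 = $186.90
City income tax: $1,816.34 × 0.035 = $63.57
State tax withheld: $1,816.34 × 0.0319 = $57.94
Medicare: $2,245.16 × 0.02 = $44.90
State unemployment insurance (employee share): $2,245.16 × 0.0072 = $16.17
Social Security tax: $2,245.16 × 0.065 = $145.94
Union dues: $168.59
AD&D insurance premium: $166.27
Total deductions = $206.55 + $222.27 + $186.90 + $63.57 + $57.94 + $44.90 + $16.17 + $145.94 + $168.59 + $166.27 = $1,279.10
Net pay = $2,245.16 − $1,279.10 = $966.06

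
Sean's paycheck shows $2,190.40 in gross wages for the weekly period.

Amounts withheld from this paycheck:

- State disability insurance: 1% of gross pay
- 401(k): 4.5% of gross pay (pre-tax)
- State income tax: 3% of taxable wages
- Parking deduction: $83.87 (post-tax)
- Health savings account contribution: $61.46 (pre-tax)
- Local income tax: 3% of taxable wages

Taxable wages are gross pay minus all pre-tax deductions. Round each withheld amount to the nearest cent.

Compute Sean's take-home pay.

$1,802.78

401(k): $2,190.40 × 0.045 = $98.57
Health savings account contribution: $61.46
Pre-tax total = $98.57 + $61.46 = $160.03
Taxable wages = $2,190.40 − $160.03 = $2,030.37
State income tax: $2,030.37 × 0.03 = $60.91
Local income tax: $2,030.37 × 0.03 = $60.91
State disability insurance: $2,190.40 × 0.01 = $21.90
Parking deduction: $83.87
Total deductions = $98.57 + $61.46 + $60.91 + $60.91 + $21.90 + $83.87 = $387.62
Net pay = $2,190.40 − $387.62 = $1,802.78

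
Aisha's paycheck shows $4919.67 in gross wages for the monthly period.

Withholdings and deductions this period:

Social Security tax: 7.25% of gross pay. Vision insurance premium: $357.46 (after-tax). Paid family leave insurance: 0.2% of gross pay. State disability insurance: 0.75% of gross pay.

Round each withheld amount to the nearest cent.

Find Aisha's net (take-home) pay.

$4158.79

State disability insurance: $4919.67 × 0.0075 = $36.90
Social Security tax: $4919.67 × 0.0725 = $356.68
Paid family leave insurance: $4919.67 × 0.002 = $9.84
Vision insurance premium: $357.46
Total deductions = $36.90 + $356.68 + $9.84 + $357.46 = $760.88
Net pay = $4919.67 − $760.88 = $4158.79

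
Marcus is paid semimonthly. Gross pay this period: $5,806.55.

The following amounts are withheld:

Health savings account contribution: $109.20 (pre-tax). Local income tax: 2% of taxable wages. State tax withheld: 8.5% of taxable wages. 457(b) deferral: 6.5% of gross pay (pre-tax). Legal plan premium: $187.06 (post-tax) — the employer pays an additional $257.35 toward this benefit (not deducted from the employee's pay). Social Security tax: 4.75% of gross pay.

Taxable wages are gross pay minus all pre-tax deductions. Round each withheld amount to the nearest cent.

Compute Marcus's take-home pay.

$4,298.46

457(b) deferral: $5,806.55 × 0.065 = $377.43
Health savings account contribution: $109.20
Pre-tax total = $377.43 + $109.20 = $486.63
Taxable wages = $5,806.55 − $486.63 = $5,319.92
State tax withheld: $5,319.92 × 0.085 = $452.19
Local income tax: $5,319.92 × 0.02 = $106.40
Social Security tax: $5,806.55 × 0.0475 = $275.81
Legal plan premium: $187.06
(Employer's $257.35 toward legal plan premium is not withheld from the employee.)
Total deductions = $377.43 + $109.20 + $452.19 + $106.40 + $275.81 + $187.06 = $1,508.09
Net pay = $5,806.55 − $1,508.09 = $4,298.46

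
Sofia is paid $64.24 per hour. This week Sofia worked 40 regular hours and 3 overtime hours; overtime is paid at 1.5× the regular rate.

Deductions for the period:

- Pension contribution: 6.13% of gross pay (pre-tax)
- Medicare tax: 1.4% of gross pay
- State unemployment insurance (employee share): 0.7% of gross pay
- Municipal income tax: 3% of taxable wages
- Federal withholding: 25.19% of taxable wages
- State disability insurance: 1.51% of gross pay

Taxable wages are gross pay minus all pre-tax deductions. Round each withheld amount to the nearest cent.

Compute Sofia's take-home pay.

Regular pay: 40 × $64.24 = $2569.60
Overtime pay: 3 × $64.24 × 1.5 = $289.08
Gross pay = $2569.60 + $289.08 = $2858.68
Pension contribution: $2858.68 × 0.0613 = $175.24
Taxable wages = $2858.68 − $175.24 = $2683.44
Municipal income tax: $2683.44 × 0.03 = $80.50
Federal withholding: $2683.44 × 0.2519 = $675.96
Medicare tax: $2858.68 × 0.014 = $40.02
State unemployment insurance (employee share): $2858.68 × 0.007 = $20.01
State disability insurance: $2858.68 × 0.0151 = $43.17
Total deductions = $175.24 + $80.50 + $675.96 + $40.02 + $20.01 + $43.17 = $1034.90
Net pay = $2858.68 − $1034.90 = $1823.78

$1823.78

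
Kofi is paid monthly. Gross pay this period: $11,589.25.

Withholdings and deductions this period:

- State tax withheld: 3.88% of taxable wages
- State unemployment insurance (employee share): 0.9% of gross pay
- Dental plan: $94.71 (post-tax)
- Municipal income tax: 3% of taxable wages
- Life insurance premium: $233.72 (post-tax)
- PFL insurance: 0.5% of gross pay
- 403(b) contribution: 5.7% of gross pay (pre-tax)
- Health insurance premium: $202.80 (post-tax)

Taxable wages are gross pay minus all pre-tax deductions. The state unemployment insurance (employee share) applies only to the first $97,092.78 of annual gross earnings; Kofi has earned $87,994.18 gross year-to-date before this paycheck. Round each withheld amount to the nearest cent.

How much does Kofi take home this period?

$9,505.70

403(b) contribution: $11,589.25 × 0.057 = $660.59
Taxable wages = $11,589.25 − $660.59 = $10,928.66
State tax withheld: $10,928.66 × 0.0388 = $424.03
Municipal income tax: $10,928.66 × 0.03 = $327.86
PFL insurance: $11,589.25 × 0.005 = $57.95
State unemployment insurance (employee share): only $97,092.78 − $87,994.18 = $9,098.60 of this check is subject → $9,098.60 × 0.009 = $81.89
Health insurance premium: $202.80
Life insurance premium: $233.72
Dental plan: $94.71
Total deductions = $660.59 + $424.03 + $327.86 + $57.95 + $81.89 + $202.80 + $233.72 + $94.71 = $2,083.55
Net pay = $11,589.25 − $2,083.55 = $9,505.70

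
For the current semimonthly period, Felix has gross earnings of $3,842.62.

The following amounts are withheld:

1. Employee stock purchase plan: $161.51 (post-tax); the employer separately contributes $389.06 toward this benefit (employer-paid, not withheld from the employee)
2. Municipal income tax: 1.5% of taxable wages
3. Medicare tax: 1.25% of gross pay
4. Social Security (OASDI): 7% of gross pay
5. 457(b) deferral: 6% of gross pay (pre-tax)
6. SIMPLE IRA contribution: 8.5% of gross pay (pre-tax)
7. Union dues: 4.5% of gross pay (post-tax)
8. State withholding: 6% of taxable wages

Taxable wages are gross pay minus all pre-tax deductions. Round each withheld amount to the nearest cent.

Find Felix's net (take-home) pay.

$2,387.59

457(b) deferral: $3,842.62 × 0.06 = $230.56
SIMPLE IRA contribution: $3,842.62 × 0.085 = $326.62
Pre-tax total = $230.56 + $326.62 = $557.18
Taxable wages = $3,842.62 − $557.18 = $3,285.44
Municipal income tax: $3,285.44 × 0.015 = $49.28
State withholding: $3,285.44 × 0.06 = $197.13
Social Security (OASDI): $3,842.62 × 0.07 = $268.98
Medicare tax: $3,842.62 × 0.0125 = $48.03
Union dues: $3,842.62 × 0.045 = $172.92
Employee stock purchase plan: $161.51
(Employer's $389.06 toward employee stock purchase plan is not withheld from the employee.)
Total deductions = $230.56 + $326.62 + $49.28 + $197.13 + $268.98 + $48.03 + $172.92 + $161.51 = $1,455.03
Net pay = $3,842.62 − $1,455.03 = $2,387.59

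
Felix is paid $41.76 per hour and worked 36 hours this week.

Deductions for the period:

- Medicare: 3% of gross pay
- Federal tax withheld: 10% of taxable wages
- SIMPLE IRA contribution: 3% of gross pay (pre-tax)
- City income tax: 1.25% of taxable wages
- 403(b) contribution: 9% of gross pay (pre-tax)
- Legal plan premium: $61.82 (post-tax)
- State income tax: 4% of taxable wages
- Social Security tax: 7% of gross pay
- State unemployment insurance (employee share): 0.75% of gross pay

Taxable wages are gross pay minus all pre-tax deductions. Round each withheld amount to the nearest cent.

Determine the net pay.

$897.76

Gross pay: 36 × $41.76 = $1,503.36
SIMPLE IRA contribution: $1,503.36 × 0.03 = $45.10
403(b) contribution: $1,503.36 × 0.09 = $135.30
Pre-tax total = $45.10 + $135.30 = $180.40
Taxable wages = $1,503.36 − $180.40 = $1,322.96
State income tax: $1,322.96 × 0.04 = $52.92
Federal tax withheld: $1,322.96 × 0.1 = $132.30
City income tax: $1,322.96 × 0.0125 = $16.54
Medicare: $1,503.36 × 0.03 = $45.10
State unemployment insurance (employee share): $1,503.36 × 0.0075 = $11.28
Social Security tax: $1,503.36 × 0.07 = $105.24
Legal plan premium: $61.82
Total deductions = $45.10 + $135.30 + $52.92 + $132.30 + $16.54 + $45.10 + $11.28 + $105.24 + $61.82 = $605.60
Net pay = $1,503.36 − $605.60 = $897.76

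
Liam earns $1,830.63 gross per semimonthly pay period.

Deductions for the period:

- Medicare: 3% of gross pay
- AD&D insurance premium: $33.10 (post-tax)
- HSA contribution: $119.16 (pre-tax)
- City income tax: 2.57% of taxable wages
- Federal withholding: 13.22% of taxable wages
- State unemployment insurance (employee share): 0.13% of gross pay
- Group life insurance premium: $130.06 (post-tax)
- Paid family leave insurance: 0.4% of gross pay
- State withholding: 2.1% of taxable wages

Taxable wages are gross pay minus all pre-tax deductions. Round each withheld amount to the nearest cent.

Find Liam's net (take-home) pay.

$1,177.51

HSA contribution: $119.16
Taxable wages = $1,830.63 − $119.16 = $1,711.47
Federal withholding: $1,711.47 × 0.1322 = $226.26
State withholding: $1,711.47 × 0.021 = $35.94
City income tax: $1,711.47 × 0.0257 = $43.98
State unemployment insurance (employee share): $1,830.63 × 0.0013 = $2.38
Paid family leave insurance: $1,830.63 × 0.004 = $7.32
Medicare: $1,830.63 × 0.03 = $54.92
AD&D insurance premium: $33.10
Group life insurance premium: $130.06
Total deductions = $119.16 + $226.26 + $35.94 + $43.98 + $2.38 + $7.32 + $54.92 + $33.10 + $130.06 = $653.12
Net pay = $1,830.63 − $653.12 = $1,177.51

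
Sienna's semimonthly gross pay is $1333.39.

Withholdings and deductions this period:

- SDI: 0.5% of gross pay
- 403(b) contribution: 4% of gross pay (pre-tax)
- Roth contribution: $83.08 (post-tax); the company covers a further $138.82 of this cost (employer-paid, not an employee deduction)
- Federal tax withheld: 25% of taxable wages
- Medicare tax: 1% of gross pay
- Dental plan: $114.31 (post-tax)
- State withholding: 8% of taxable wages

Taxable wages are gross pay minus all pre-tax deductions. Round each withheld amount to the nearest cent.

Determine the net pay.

$640.25

403(b) contribution: $1333.39 × 0.04 = $53.34
Taxable wages = $1333.39 − $53.34 = $1280.05
Federal tax withheld: $1280.05 × 0.25 = $320.01
State withholding: $1280.05 × 0.08 = $102.40
SDI: $1333.39 × 0.005 = $6.67
Medicare tax: $1333.39 × 0.01 = $13.33
Roth contribution: $83.08
Dental plan: $114.31
(Employer's $138.82 toward Roth contribution is not withheld from the employee.)
Total deductions = $53.34 + $320.01 + $102.40 + $6.67 + $13.33 + $83.08 + $114.31 = $693.14
Net pay = $1333.39 − $693.14 = $640.25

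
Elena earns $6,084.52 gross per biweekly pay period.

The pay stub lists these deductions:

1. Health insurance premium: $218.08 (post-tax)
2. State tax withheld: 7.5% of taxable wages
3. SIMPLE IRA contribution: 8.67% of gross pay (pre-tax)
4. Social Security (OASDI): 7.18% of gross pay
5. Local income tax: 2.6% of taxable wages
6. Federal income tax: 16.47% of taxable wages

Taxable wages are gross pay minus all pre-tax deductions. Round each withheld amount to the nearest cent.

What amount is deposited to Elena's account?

$3,425.55

SIMPLE IRA contribution: $6,084.52 × 0.0867 = $527.53
Taxable wages = $6,084.52 − $527.53 = $5,556.99
Local income tax: $5,556.99 × 0.026 = $144.48
State tax withheld: $5,556.99 × 0.075 = $416.77
Federal income tax: $5,556.99 × 0.1647 = $915.24
Social Security (OASDI): $6,084.52 × 0.0718 = $436.87
Health insurance premium: $218.08
Total deductions = $527.53 + $144.48 + $416.77 + $915.24 + $436.87 + $218.08 = $2,658.97
Net pay = $6,084.52 − $2,658.97 = $3,425.55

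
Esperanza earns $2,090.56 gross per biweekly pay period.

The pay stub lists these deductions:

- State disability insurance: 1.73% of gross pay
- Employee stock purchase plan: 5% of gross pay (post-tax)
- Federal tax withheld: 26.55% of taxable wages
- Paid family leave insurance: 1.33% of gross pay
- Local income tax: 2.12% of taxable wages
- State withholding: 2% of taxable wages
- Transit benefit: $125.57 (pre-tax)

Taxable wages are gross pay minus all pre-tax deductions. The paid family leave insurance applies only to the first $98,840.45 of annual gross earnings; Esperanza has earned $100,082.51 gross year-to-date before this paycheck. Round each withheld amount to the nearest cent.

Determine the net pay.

$1,221.63

Transit benefit: $125.57
Taxable wages = $2,090.56 − $125.57 = $1,964.99
State withholding: $1,964.99 × 0.02 = $39.30
Federal tax withheld: $1,964.99 × 0.2655 = $521.70
Local income tax: $1,964.99 × 0.0212 = $41.66
Paid family leave insurance: annual cap $98,840.45 already reached (YTD $100,082.51), so $0.00
State disability insurance: $2,090.56 × 0.0173 = $36.17
Employee stock purchase plan: $2,090.56 × 0.05 = $104.53
Total deductions = $125.57 + $39.30 + $521.70 + $41.66 + $0.00 + $36.17 + $104.53 = $868.93
Net pay = $2,090.56 − $868.93 = $1,221.63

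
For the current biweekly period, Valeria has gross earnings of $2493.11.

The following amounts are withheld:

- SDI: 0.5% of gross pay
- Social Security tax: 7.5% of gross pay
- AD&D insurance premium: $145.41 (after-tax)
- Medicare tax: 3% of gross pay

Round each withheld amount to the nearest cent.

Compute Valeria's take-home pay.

SDI: $2493.11 × 0.005 = $12.47
Medicare tax: $2493.11 × 0.03 = $74.79
Social Security tax: $2493.11 × 0.075 = $186.98
AD&D insurance premium: $145.41
Total deductions = $12.47 + $74.79 + $186.98 + $145.41 = $419.65
Net pay = $2493.11 − $419.65 = $2073.46

$2073.46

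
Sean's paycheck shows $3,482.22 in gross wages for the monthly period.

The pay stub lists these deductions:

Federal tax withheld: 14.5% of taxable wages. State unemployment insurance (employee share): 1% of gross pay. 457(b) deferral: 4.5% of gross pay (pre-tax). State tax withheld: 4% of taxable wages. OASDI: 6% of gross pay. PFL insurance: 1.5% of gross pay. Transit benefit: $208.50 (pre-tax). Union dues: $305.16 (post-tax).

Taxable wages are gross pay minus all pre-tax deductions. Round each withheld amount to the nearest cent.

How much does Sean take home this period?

$1,939.23

Transit benefit: $208.50
457(b) deferral: $3,482.22 × 0.045 = $156.70
Pre-tax total = $208.50 + $156.70 = $365.20
Taxable wages = $3,482.22 − $365.20 = $3,117.02
State tax withheld: $3,117.02 × 0.04 = $124.68
Federal tax withheld: $3,117.02 × 0.145 = $451.97
State unemployment insurance (employee share): $3,482.22 × 0.01 = $34.82
OASDI: $3,482.22 × 0.06 = $208.93
PFL insurance: $3,482.22 × 0.015 = $52.23
Union dues: $305.16
Total deductions = $208.50 + $156.70 + $124.68 + $451.97 + $34.82 + $208.93 + $52.23 + $305.16 = $1,542.99
Net pay = $3,482.22 − $1,542.99 = $1,939.23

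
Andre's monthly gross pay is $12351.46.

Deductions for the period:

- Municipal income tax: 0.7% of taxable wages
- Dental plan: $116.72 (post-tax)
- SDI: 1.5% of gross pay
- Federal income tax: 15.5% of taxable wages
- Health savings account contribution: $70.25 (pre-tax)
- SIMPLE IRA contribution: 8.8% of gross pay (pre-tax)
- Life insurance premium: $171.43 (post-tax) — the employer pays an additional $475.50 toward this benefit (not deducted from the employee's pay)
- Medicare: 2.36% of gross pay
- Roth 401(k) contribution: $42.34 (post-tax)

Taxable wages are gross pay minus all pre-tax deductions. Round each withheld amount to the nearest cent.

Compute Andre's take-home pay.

SIMPLE IRA contribution: $12351.46 × 0.088 = $1086.93
Health savings account contribution: $70.25
Pre-tax total = $1086.93 + $70.25 = $1157.18
Taxable wages = $12351.46 − $1157.18 = $11194.28
Municipal income tax: $11194.28 × 0.007 = $78.36
Federal income tax: $11194.28 × 0.155 = $1735.11
SDI: $12351.46 × 0.015 = $185.27
Medicare: $12351.46 × 0.0236 = $291.49
Roth 401(k) contribution: $42.34
Life insurance premium: $171.43
Dental plan: $116.72
(Employer's $475.50 toward life insurance premium is not withheld from the employee.)
Total deductions = $1086.93 + $70.25 + $78.36 + $1735.11 + $185.27 + $291.49 + $42.34 + $171.43 + $116.72 = $3777.90
Net pay = $12351.46 − $3777.90 = $8573.56

$8573.56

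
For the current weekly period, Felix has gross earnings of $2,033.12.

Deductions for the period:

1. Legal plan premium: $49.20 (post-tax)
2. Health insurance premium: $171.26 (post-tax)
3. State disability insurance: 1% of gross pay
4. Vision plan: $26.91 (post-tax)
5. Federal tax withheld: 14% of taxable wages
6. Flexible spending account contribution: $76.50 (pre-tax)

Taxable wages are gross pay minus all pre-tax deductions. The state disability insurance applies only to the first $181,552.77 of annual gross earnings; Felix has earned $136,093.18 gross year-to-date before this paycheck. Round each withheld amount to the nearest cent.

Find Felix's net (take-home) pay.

Flexible spending account contribution: $76.50
Taxable wages = $2,033.12 − $76.50 = $1,956.62
Federal tax withheld: $1,956.62 × 0.14 = $273.93
State disability insurance: cap not yet reached, full $2,033.12 is subject → $2,033.12 × 0.01 = $20.33
Health insurance premium: $171.26
Legal plan premium: $49.20
Vision plan: $26.91
Total deductions = $76.50 + $273.93 + $20.33 + $171.26 + $49.20 + $26.91 = $618.13
Net pay = $2,033.12 − $618.13 = $1,414.99

$1,414.99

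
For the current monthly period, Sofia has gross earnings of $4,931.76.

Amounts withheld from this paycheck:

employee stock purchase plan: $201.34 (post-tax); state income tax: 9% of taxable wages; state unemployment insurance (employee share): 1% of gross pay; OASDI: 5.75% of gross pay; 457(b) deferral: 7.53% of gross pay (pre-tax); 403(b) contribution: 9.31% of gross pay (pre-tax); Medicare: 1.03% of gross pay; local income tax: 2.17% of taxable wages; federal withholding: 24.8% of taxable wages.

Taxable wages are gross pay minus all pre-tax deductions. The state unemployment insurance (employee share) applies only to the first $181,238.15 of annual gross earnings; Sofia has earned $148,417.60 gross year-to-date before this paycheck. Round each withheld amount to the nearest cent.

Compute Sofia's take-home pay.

$2,040.99

403(b) contribution: $4,931.76 × 0.0931 = $459.15
457(b) deferral: $4,931.76 × 0.0753 = $371.36
Pre-tax total = $459.15 + $371.36 = $830.51
Taxable wages = $4,931.76 − $830.51 = $4,101.25
Local income tax: $4,101.25 × 0.0217 = $89.00
Federal withholding: $4,101.25 × 0.248 = $1,017.11
State income tax: $4,101.25 × 0.09 = $369.11
OASDI: $4,931.76 × 0.0575 = $283.58
Medicare: $4,931.76 × 0.0103 = $50.80
State unemployment insurance (employee share): cap not yet reached, full $4,931.76 is subject → $4,931.76 × 0.01 = $49.32
Employee stock purchase plan: $201.34
Total deductions = $459.15 + $371.36 + $89.00 + $1,017.11 + $369.11 + $283.58 + $50.80 + $49.32 + $201.34 = $2,890.77
Net pay = $4,931.76 − $2,890.77 = $2,040.99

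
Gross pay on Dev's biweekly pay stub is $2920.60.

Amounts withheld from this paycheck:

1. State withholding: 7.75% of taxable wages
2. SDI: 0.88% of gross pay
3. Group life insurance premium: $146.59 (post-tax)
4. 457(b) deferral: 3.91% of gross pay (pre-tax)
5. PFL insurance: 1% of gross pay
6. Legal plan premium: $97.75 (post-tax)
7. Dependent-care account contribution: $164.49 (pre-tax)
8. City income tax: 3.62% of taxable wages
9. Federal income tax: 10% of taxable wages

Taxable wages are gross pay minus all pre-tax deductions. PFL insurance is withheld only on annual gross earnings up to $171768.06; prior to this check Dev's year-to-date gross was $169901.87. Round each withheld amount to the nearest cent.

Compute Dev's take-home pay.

457(b) deferral: $2920.60 × 0.0391 = $114.20
Dependent-care account contribution: $164.49
Pre-tax total = $114.20 + $164.49 = $278.69
Taxable wages = $2920.60 − $278.69 = $2641.91
City income tax: $2641.91 × 0.0362 = $95.64
Federal income tax: $2641.91 × 0.1 = $264.19
State withholding: $2641.91 × 0.0775 = $204.75
PFL insurance: only $171768.06 − $169901.87 = $1866.19 of this check is subject → $1866.19 × 0.01 = $18.66
SDI: $2920.60 × 0.0088 = $25.70
Legal plan premium: $97.75
Group life insurance premium: $146.59
Total deductions = $114.20 + $164.49 + $95.64 + $264.19 + $204.75 + $18.66 + $25.70 + $97.75 + $146.59 = $1131.97
Net pay = $2920.60 − $1131.97 = $1788.63

$1788.63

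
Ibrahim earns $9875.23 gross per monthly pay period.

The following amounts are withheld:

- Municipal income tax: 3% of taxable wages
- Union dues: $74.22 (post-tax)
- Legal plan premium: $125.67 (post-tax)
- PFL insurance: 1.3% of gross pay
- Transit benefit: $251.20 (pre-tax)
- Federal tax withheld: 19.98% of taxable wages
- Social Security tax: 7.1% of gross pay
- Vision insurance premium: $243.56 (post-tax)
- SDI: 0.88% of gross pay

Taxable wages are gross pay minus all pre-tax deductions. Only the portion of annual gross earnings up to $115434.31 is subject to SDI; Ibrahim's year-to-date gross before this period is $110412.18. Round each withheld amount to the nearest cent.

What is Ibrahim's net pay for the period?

Transit benefit: $251.20
Taxable wages = $9875.23 − $251.20 = $9624.03
Federal tax withheld: $9624.03 × 0.1998 = $1922.88
Municipal income tax: $9624.03 × 0.03 = $288.72
Social Security tax: $9875.23 × 0.071 = $701.14
PFL insurance: $9875.23 × 0.013 = $128.38
SDI: only $115434.31 − $110412.18 = $5022.13 of this check is subject → $5022.13 × 0.0088 = $44.19
Legal plan premium: $125.67
Vision insurance premium: $243.56
Union dues: $74.22
Total deductions = $251.20 + $1922.88 + $288.72 + $701.14 + $128.38 + $44.19 + $125.67 + $243.56 + $74.22 = $3779.96
Net pay = $9875.23 − $3779.96 = $6095.27

$6095.27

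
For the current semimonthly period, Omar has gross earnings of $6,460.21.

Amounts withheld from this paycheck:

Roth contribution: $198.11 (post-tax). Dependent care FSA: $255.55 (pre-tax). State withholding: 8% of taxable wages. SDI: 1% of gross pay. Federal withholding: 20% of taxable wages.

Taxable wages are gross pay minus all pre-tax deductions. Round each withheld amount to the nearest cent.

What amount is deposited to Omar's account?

$4,204.65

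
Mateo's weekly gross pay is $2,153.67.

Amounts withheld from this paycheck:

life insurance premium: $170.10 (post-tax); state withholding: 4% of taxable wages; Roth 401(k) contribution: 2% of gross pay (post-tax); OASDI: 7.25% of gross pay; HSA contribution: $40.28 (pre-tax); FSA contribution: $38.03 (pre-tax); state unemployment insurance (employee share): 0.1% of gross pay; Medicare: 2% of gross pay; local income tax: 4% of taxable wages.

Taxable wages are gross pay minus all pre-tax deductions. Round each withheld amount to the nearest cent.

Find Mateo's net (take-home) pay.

$1,494.81

FSA contribution: $38.03
HSA contribution: $40.28
Pre-tax total = $38.03 + $40.28 = $78.31
Taxable wages = $2,153.67 − $78.31 = $2,075.36
Local income tax: $2,075.36 × 0.04 = $83.01
State withholding: $2,075.36 × 0.04 = $83.01
OASDI: $2,153.67 × 0.0725 = $156.14
Medicare: $2,153.67 × 0.02 = $43.07
State unemployment insurance (employee share): $2,153.67 × 0.001 = $2.15
Life insurance premium: $170.10
Roth 401(k) contribution: $2,153.67 × 0.02 = $43.07
Total deductions = $38.03 + $40.28 + $83.01 + $83.01 + $156.14 + $43.07 + $2.15 + $170.10 + $43.07 = $658.86
Net pay = $2,153.67 − $658.86 = $1,494.81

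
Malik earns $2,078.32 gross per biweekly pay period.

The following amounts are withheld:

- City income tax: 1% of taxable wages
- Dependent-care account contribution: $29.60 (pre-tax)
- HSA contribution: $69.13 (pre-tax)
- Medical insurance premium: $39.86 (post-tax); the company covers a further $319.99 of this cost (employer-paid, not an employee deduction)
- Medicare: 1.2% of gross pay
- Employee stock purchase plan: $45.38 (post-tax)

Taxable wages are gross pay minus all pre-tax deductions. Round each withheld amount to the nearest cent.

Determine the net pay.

$1,849.61

Dependent-care account contribution: $29.60
HSA contribution: $69.13
Pre-tax total = $29.60 + $69.13 = $98.73
Taxable wages = $2,078.32 − $98.73 = $1,979.59
City income tax: $1,979.59 × 0.01 = $19.80
Medicare: $2,078.32 × 0.012 = $24.94
Medical insurance premium: $39.86
Employee stock purchase plan: $45.38
(Employer's $319.99 toward medical insurance premium is not withheld from the employee.)
Total deductions = $29.60 + $69.13 + $19.80 + $24.94 + $39.86 + $45.38 = $228.71
Net pay = $2,078.32 − $228.71 = $1,849.61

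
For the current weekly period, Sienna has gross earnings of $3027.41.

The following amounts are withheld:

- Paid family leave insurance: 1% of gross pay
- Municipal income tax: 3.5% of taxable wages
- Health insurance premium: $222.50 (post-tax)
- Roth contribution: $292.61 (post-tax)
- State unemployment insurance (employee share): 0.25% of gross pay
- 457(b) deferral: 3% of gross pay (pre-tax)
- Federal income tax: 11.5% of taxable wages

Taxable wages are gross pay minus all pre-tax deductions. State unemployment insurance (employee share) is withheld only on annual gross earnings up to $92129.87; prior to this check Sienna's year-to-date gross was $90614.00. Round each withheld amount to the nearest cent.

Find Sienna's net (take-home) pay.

$1946.93

457(b) deferral: $3027.41 × 0.03 = $90.82
Taxable wages = $3027.41 − $90.82 = $2936.59
Municipal income tax: $2936.59 × 0.035 = $102.78
Federal income tax: $2936.59 × 0.115 = $337.71
State unemployment insurance (employee share): only $92129.87 − $90614.00 = $1515.87 of this check is subject → $1515.87 × 0.0025 = $3.79
Paid family leave insurance: $3027.41 × 0.01 = $30.27
Health insurance premium: $222.50
Roth contribution: $292.61
Total deductions = $90.82 + $102.78 + $337.71 + $3.79 + $30.27 + $222.50 + $292.61 = $1080.48
Net pay = $3027.41 − $1080.48 = $1946.93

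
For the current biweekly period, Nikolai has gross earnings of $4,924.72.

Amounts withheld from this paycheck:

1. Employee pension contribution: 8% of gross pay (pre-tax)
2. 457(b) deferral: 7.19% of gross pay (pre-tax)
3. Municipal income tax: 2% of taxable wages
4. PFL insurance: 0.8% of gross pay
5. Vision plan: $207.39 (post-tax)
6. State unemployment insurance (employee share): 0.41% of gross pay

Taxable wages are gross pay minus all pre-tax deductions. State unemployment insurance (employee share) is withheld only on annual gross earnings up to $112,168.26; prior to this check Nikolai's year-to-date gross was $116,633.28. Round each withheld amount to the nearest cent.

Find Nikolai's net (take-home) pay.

457(b) deferral: $4,924.72 × 0.0719 = $354.09
Employee pension contribution: $4,924.72 × 0.08 = $393.98
Pre-tax total = $354.09 + $393.98 = $748.07
Taxable wages = $4,924.72 − $748.07 = $4,176.65
Municipal income tax: $4,176.65 × 0.02 = $83.53
State unemployment insurance (employee share): annual cap $112,168.26 already reached (YTD $116,633.28), so $0.00
PFL insurance: $4,924.72 × 0.008 = $39.40
Vision plan: $207.39
Total deductions = $354.09 + $393.98 + $83.53 + $0.00 + $39.40 + $207.39 = $1,078.39
Net pay = $4,924.72 − $1,078.39 = $3,846.33

$3,846.33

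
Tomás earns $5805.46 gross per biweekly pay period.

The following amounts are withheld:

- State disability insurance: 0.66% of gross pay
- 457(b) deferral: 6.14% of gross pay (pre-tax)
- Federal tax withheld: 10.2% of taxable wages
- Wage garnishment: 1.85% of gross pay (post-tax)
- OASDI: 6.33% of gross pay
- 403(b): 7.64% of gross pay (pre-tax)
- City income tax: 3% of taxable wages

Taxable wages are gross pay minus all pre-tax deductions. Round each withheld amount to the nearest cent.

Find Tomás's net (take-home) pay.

$3831.53

403(b): $5805.46 × 0.0764 = $443.54
457(b) deferral: $5805.46 × 0.0614 = $356.46
Pre-tax total = $443.54 + $356.46 = $800.00
Taxable wages = $5805.46 − $800.00 = $5005.46
City income tax: $5005.46 × 0.03 = $150.16
Federal tax withheld: $5005.46 × 0.102 = $510.56
OASDI: $5805.46 × 0.0633 = $367.49
State disability insurance: $5805.46 × 0.0066 = $38.32
Wage garnishment: $5805.46 × 0.0185 = $107.40
Total deductions = $443.54 + $356.46 + $150.16 + $510.56 + $367.49 + $38.32 + $107.40 = $1973.93
Net pay = $5805.46 − $1973.93 = $3831.53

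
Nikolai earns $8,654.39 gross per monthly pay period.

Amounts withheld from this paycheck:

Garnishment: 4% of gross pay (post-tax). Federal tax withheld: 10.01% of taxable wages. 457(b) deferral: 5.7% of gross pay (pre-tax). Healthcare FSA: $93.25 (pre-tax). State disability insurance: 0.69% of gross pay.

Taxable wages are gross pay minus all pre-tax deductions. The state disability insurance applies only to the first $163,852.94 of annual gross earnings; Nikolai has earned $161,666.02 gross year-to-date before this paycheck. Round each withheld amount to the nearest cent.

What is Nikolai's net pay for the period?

Healthcare FSA: $93.25
457(b) deferral: $8,654.39 × 0.057 = $493.30
Pre-tax total = $93.25 + $493.30 = $586.55
Taxable wages = $8,654.39 − $586.55 = $8,067.84
Federal tax withheld: $8,067.84 × 0.1001 = $807.59
State disability insurance: only $163,852.94 − $161,666.02 = $2,186.92 of this check is subject → $2,186.92 × 0.0069 = $15.09
Garnishment: $8,654.39 × 0.04 = $346.18
Total deductions = $93.25 + $493.30 + $807.59 + $15.09 + $346.18 = $1,755.41
Net pay = $8,654.39 − $1,755.41 = $6,898.98

$6,898.98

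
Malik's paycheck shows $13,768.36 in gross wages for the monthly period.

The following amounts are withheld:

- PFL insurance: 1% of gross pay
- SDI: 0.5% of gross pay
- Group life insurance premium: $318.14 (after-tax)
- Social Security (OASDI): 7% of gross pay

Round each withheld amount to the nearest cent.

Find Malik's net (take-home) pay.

PFL insurance: $13,768.36 × 0.01 = $137.68
Social Security (OASDI): $13,768.36 × 0.07 = $963.79
SDI: $13,768.36 × 0.005 = $68.84
Group life insurance premium: $318.14
Total deductions = $137.68 + $963.79 + $68.84 + $318.14 = $1,488.45
Net pay = $13,768.36 − $1,488.45 = $12,279.91

$12,279.91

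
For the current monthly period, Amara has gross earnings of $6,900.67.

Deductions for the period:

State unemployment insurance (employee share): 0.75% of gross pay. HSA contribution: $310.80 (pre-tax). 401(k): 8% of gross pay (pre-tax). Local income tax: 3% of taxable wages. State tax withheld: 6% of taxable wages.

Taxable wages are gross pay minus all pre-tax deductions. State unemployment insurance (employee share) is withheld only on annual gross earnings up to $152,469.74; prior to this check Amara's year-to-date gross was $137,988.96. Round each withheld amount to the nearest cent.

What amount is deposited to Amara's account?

401(k): $6,900.67 × 0.08 = $552.05
HSA contribution: $310.80
Pre-tax total = $552.05 + $310.80 = $862.85
Taxable wages = $6,900.67 − $862.85 = $6,037.82
Local income tax: $6,037.82 × 0.03 = $181.13
State tax withheld: $6,037.82 × 0.06 = $362.27
State unemployment insurance (employee share): cap not yet reached, full $6,900.67 is subject → $6,900.67 × 0.0075 = $51.76
Total deductions = $552.05 + $310.80 + $181.13 + $362.27 + $51.76 = $1,458.01
Net pay = $6,900.67 − $1,458.01 = $5,442.66

$5,442.66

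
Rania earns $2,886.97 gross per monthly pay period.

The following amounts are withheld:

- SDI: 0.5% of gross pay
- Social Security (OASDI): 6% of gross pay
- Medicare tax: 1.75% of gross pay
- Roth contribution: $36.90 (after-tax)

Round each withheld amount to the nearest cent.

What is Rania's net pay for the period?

$2,611.90

Medicare tax: $2,886.97 × 0.0175 = $50.52
Social Security (OASDI): $2,886.97 × 0.06 = $173.22
SDI: $2,886.97 × 0.005 = $14.43
Roth contribution: $36.90
Total deductions = $50.52 + $173.22 + $14.43 + $36.90 = $275.07
Net pay = $2,886.97 − $275.07 = $2,611.90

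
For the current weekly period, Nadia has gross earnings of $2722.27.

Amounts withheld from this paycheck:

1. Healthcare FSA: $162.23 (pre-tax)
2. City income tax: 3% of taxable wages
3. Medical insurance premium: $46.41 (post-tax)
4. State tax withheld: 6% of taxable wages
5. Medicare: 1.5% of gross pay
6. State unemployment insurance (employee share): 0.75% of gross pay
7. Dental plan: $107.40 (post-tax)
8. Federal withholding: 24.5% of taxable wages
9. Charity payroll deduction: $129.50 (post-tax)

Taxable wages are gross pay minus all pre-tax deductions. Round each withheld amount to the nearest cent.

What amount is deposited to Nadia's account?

$1357.87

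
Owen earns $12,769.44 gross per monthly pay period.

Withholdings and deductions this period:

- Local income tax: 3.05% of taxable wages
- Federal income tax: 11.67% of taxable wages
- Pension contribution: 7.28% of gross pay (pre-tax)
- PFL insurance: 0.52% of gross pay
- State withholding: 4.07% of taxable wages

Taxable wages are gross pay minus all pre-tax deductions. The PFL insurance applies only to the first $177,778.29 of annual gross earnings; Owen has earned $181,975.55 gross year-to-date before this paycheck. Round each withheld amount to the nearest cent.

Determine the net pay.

$9,615.12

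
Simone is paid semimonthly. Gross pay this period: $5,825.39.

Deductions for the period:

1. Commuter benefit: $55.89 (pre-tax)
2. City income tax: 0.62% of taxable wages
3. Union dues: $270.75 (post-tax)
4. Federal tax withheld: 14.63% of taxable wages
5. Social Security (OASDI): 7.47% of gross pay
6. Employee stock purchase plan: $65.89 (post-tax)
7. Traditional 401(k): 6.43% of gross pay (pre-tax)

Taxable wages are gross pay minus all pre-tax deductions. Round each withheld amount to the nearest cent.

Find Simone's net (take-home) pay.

Commuter benefit: $55.89
Traditional 401(k): $5,825.39 × 0.0643 = $374.57
Pre-tax total = $55.89 + $374.57 = $430.46
Taxable wages = $5,825.39 − $430.46 = $5,394.93
City income tax: $5,394.93 × 0.0062 = $33.45
Federal tax withheld: $5,394.93 × 0.1463 = $789.28
Social Security (OASDI): $5,825.39 × 0.0747 = $435.16
Union dues: $270.75
Employee stock purchase plan: $65.89
Total deductions = $55.89 + $374.57 + $33.45 + $789.28 + $435.16 + $270.75 + $65.89 = $2,024.99
Net pay = $5,825.39 − $2,024.99 = $3,800.40

$3,800.40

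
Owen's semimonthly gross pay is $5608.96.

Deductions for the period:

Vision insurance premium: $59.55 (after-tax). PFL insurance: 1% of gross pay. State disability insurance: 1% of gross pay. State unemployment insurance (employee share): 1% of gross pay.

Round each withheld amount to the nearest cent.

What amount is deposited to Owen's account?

State disability insurance: $5608.96 × 0.01 = $56.09
State unemployment insurance (employee share): $5608.96 × 0.01 = $56.09
PFL insurance: $5608.96 × 0.01 = $56.09
Vision insurance premium: $59.55
Total deductions = $56.09 + $56.09 + $56.09 + $59.55 = $227.82
Net pay = $5608.96 − $227.82 = $5381.14

$5381.14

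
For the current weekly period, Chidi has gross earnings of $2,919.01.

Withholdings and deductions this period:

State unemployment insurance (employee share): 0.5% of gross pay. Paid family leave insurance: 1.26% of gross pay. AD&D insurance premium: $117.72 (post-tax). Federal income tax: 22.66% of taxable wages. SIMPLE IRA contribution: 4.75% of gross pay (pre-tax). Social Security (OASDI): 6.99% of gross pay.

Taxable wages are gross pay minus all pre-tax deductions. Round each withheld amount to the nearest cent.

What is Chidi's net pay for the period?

$1,777.19

SIMPLE IRA contribution: $2,919.01 × 0.0475 = $138.65
Taxable wages = $2,919.01 − $138.65 = $2,780.36
Federal income tax: $2,780.36 × 0.2266 = $630.03
Paid family leave insurance: $2,919.01 × 0.0126 = $36.78
State unemployment insurance (employee share): $2,919.01 × 0.005 = $14.60
Social Security (OASDI): $2,919.01 × 0.0699 = $204.04
AD&D insurance premium: $117.72
Total deductions = $138.65 + $630.03 + $36.78 + $14.60 + $204.04 + $117.72 = $1,141.82
Net pay = $2,919.01 − $1,141.82 = $1,777.19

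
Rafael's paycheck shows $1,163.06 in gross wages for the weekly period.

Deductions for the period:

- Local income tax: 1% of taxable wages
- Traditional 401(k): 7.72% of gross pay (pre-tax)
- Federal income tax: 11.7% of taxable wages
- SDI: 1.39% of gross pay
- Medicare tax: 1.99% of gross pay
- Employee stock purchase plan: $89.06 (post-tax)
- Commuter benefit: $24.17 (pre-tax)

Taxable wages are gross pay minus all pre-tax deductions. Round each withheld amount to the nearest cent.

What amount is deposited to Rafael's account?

Commuter benefit: $24.17
Traditional 401(k): $1,163.06 × 0.0772 = $89.79
Pre-tax total = $24.17 + $89.79 = $113.96
Taxable wages = $1,163.06 − $113.96 = $1,049.10
Local income tax: $1,049.10 × 0.01 = $10.49
Federal income tax: $1,049.10 × 0.117 = $122.74
Medicare tax: $1,163.06 × 0.0199 = $23.14
SDI: $1,163.06 × 0.0139 = $16.17
Employee stock purchase plan: $89.06
Total deductions = $24.17 + $89.79 + $10.49 + $122.74 + $23.14 + $16.17 + $89.06 = $375.56
Net pay = $1,163.06 − $375.56 = $787.50

$787.50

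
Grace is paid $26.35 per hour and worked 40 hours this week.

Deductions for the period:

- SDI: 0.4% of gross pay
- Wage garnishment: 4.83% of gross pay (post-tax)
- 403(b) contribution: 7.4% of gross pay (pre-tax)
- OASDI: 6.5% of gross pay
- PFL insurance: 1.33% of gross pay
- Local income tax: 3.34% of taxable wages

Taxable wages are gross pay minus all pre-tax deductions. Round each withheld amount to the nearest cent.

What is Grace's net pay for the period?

$805.74

Gross pay: 40 × $26.35 = $1054.00
403(b) contribution: $1054.00 × 0.074 = $78.00
Taxable wages = $1054.00 − $78.00 = $976.00
Local income tax: $976.00 × 0.0334 = $32.60
PFL insurance: $1054.00 × 0.0133 = $14.02
SDI: $1054.00 × 0.004 = $4.22
OASDI: $1054.00 × 0.065 = $68.51
Wage garnishment: $1054.00 × 0.0483 = $50.91
Total deductions = $78.00 + $32.60 + $14.02 + $4.22 + $68.51 + $50.91 = $248.26
Net pay = $1054.00 − $248.26 = $805.74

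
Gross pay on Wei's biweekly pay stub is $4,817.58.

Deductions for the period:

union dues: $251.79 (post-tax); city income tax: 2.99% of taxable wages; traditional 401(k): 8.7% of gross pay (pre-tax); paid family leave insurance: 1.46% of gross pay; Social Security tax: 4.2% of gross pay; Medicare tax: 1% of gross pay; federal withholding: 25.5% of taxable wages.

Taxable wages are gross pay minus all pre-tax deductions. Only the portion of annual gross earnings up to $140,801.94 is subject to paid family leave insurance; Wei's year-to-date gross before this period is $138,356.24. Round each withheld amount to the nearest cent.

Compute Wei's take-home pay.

$2,607.32

Traditional 401(k): $4,817.58 × 0.087 = $419.13
Taxable wages = $4,817.58 − $419.13 = $4,398.45
City income tax: $4,398.45 × 0.0299 = $131.51
Federal withholding: $4,398.45 × 0.255 = $1,121.60
Social Security tax: $4,817.58 × 0.042 = $202.34
Medicare tax: $4,817.58 × 0.01 = $48.18
Paid family leave insurance: only $140,801.94 − $138,356.24 = $2,445.70 of this check is subject → $2,445.70 × 0.0146 = $35.71
Union dues: $251.79
Total deductions = $419.13 + $131.51 + $1,121.60 + $202.34 + $48.18 + $35.71 + $251.79 = $2,210.26
Net pay = $4,817.58 − $2,210.26 = $2,607.32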